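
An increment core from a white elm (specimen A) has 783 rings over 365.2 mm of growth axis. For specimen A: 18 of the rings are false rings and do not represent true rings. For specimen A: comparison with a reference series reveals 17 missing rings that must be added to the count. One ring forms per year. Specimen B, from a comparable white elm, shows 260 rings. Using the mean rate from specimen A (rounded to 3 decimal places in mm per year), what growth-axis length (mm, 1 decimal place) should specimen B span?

Specimen A: adjusted count: 783 − 18 + 17 = 782 rings.
A: 365.2 mm over 782 years gives 365.2 / 782 ≈ 0.467 mm/yr.
Length of B = 0.467 × 260 = 121.4 mm.

121.4 mm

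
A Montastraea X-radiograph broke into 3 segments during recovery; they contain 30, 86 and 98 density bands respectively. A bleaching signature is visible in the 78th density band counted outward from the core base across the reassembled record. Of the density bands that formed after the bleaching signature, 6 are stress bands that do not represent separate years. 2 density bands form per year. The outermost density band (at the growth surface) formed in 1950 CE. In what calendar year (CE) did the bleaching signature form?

1885 CE

Total density bands = 30 + 86 + 98 = 214.
The bleaching signature sits at density band 78 from the core base, so 214 − 78 = 136 density bands formed after it.
Removing the 6 false density bands leaves 136 − 6 = 130 true density bands beyond the bleaching signature.
With 2 density bands per year, 130 / 2 = 65 years.
The density band at the growth surface is 1950 CE, so the bleaching signature dates to 1950 − 65 = 1885 CE.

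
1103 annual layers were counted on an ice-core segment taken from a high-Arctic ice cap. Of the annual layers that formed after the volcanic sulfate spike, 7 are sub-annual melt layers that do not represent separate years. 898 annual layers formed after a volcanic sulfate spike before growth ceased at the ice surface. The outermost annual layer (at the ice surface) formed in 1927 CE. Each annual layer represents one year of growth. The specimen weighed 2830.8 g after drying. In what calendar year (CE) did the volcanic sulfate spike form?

898 annual layers post-date the volcanic sulfate spike.
Removing the 7 false annual layers leaves 898 − 7 = 891 true annual layers beyond the volcanic sulfate spike.
Counting back 891 years from 1927 CE places the volcanic sulfate spike in 1927 − 891 = 1036 CE.

1036 CE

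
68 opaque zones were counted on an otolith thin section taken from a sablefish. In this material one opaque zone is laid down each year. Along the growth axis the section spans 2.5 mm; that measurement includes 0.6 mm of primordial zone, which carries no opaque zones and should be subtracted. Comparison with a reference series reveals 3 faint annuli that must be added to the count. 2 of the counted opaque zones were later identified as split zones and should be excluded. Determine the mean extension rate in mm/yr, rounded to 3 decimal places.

True opaque zone count = 68 − 2 + 3 = 69.
Removing the 0.6 mm offcut leaves 2.5 − 0.6 = 1.9 mm.
Mean rate = 1.9 mm / 69 years ≈ 0.028 mm/yr.

0.028 mm/yr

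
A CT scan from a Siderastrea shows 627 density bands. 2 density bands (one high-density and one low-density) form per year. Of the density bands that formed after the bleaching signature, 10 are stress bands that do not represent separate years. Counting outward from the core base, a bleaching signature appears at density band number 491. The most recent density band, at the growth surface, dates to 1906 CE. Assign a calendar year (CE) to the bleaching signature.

627 − 491 = 136 density bands lie beyond the bleaching signature toward the growth surface.
136 − 10 false = 126 true density bands after the bleaching signature.
With 2 density bands per year, 126 / 2 = 63 years.
1906 − 63 = 1843 CE.

1843 CE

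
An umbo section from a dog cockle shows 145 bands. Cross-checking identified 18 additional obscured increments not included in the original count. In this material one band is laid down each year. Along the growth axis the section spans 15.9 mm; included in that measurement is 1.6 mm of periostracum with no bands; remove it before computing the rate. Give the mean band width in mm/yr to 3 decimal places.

Correcting the raw count gives 145 + 18 = 163 true bands.
Net length = 15.9 − 1.6 = 14.3 mm.
Extension rate ≈ 14.3 / 163 = 0.088 mm/yr.

0.088 mm/yr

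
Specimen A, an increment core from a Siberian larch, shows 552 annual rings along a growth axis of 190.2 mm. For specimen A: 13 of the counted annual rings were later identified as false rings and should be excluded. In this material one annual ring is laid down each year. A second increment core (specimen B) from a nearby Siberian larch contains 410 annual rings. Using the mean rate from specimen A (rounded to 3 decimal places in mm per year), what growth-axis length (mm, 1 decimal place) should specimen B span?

144.7 mm

Specimen A: true annual ring count = 552 − 13 = 539.
A: Mean rate = 190.2 mm / 539 years ≈ 0.353 mm/yr.
Length of B = 0.353 × 410 = 144.7 mm.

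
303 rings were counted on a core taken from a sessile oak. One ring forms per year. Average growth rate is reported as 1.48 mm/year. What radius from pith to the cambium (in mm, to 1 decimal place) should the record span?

303 years of growth are recorded.
Length ≈ 1.48 × 303 = 448.4 mm.

448.4 mm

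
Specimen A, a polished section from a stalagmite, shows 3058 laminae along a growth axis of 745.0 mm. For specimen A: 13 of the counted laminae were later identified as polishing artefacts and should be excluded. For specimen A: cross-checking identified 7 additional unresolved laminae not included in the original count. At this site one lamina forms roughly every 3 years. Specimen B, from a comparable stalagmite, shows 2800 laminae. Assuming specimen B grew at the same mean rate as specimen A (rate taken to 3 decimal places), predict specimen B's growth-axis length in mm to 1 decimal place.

680.4 mm

Specimen A: correcting the raw count gives 3058 − 13 + 7 = 3052 true laminae.
Specimen A: at 3 years per lamina, 3052 × 3 = 9156 years.
A: Extension rate ≈ 745.0 / 9156 = 0.081 mm/year.
Specimen B: multiplying by 3 years per lamina: 2800 × 3 = 8400 years. For B, 0.081 mm/year × 8400 years = 680.4 mm.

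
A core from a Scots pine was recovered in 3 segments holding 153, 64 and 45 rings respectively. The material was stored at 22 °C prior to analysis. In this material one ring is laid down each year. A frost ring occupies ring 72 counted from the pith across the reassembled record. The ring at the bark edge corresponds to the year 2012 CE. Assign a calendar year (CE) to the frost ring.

Total rings = 153 + 64 + 45 = 262.
The frost ring sits at ring 72 from the pith, so 262 − 72 = 190 rings formed after it.
The ring at the bark edge is 2012 CE, so the frost ring dates to 2012 − 190 = 1822 CE.

1822 CE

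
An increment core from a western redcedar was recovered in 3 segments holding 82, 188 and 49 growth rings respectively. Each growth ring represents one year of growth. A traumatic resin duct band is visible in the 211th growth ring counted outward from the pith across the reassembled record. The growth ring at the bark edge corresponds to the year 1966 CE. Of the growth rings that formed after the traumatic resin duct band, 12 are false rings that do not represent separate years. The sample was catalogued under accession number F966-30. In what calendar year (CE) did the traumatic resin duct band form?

1870 CE

Total growth rings = 82 + 188 + 49 = 319.
The traumatic resin duct band sits at growth ring 211 from the pith, so 319 − 211 = 108 growth rings formed after it.
108 − 12 false = 96 true growth rings after the traumatic resin duct band.
Counting back 96 years from 1966 CE places the traumatic resin duct band in 1966 − 96 = 1870 CE.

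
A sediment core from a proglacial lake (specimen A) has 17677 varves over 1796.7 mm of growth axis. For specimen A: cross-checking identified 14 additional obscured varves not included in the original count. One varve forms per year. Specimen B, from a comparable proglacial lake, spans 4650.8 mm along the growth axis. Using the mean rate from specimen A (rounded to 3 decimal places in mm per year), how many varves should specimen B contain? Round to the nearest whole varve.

Specimen A: adjusted count: 17677 + 14 = 17691 varves.
A: Extension rate ≈ 1796.7 / 17691 = 0.102 mm/year.
Specimen B: 4650.8 mm / 0.102 mm per year = 45596.08 years ≈ 45596 varves.

45596 varves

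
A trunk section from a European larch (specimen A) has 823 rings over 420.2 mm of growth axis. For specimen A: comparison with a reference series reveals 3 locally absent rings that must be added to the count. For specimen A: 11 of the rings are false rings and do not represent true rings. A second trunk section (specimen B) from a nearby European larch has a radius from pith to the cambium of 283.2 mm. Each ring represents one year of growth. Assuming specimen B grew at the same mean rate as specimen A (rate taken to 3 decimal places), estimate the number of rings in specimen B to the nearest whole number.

549 rings

Specimen A: adjusted count: 823 − 11 + 3 = 815 rings.
A: Extension rate ≈ 420.2 / 815 = 0.516 mm per year.
B spans 283.2 / 0.516 = 548.84 years ≈ 549 rings.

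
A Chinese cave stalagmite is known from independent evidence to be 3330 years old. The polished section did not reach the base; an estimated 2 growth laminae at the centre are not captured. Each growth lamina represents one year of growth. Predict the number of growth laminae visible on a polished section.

3328 growth laminae

Expected growth laminae over 3330 years: 3330.
Less the 2 uncaptured growth laminae: 3330 − 2 = 3328.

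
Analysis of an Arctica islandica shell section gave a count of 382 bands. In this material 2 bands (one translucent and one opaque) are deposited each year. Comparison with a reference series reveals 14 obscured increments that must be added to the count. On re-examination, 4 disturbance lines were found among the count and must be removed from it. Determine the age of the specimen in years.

196 yr

Correcting the raw count gives 382 − 4 + 14 = 392 true bands.
With 2 bands per year, 392 / 2 = 196 years.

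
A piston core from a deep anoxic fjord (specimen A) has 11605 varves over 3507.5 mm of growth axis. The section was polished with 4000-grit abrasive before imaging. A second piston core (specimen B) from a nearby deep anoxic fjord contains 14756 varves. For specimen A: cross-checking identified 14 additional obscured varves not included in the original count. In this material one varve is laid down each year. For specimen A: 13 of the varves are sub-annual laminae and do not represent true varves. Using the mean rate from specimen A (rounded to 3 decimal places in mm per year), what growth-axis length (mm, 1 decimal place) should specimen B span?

4456.3 mm

Specimen A: correcting the raw count gives 11605 − 13 + 14 = 11606 true varves.
A: Mean rate = 3507.5 mm / 11606 years ≈ 0.302 mm/year.
Length of B = 0.302 × 14756 = 4456.3 mm.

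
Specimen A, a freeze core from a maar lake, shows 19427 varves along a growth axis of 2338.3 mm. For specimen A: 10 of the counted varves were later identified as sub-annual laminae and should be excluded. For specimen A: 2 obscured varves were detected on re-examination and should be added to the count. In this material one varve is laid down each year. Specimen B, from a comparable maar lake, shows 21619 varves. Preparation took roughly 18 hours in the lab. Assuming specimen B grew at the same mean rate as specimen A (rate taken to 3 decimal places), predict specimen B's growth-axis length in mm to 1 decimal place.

Specimen A: correcting the raw count gives 19427 − 10 + 2 = 19419 true varves.
A: Mean rate = 2338.3 mm / 19419 years ≈ 0.120 mm per year.
For B, 0.120 mm/year × 21619 years = 2594.3 mm.

2594.3 mm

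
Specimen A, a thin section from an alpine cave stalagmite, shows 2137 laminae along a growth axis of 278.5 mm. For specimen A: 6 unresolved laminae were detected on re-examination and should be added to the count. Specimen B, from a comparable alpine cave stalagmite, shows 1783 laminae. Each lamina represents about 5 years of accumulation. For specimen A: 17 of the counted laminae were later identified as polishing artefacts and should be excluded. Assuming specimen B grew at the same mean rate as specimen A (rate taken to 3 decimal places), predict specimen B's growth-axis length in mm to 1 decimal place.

Specimen A: adjusted count: 2137 − 17 + 6 = 2126 laminae.
Specimen A: multiplying by 5 years per lamina: 2126 × 5 = 10630 years.
A: Extension rate ≈ 278.5 / 10630 = 0.026 mm per year.
Specimen B: multiplying by 5 years per lamina: 1783 × 5 = 8915 years. For B, 0.026 mm/year × 8915 years = 231.8 mm.

231.8 mm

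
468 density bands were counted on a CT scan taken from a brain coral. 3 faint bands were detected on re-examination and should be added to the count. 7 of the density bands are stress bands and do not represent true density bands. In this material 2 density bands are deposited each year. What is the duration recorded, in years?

After corrections the count is 468 − 7 + 3 = 464 density bands.
Dividing by 2 density bands per year: 464 / 2 = 232 years.

232 years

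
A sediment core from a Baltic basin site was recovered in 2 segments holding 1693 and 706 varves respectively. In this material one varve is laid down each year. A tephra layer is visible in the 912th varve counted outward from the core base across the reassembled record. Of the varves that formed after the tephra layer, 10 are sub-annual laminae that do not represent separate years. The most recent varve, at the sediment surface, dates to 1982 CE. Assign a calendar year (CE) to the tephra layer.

Total varves = 1693 + 706 = 2399.
The tephra layer sits at varve 912 from the core base, so 2399 − 912 = 1487 varves formed after it.
1487 − 10 false = 1477 true varves after the tephra layer.
The varve at the sediment surface is 1982 CE, so the tephra layer dates to 1982 − 1477 = 505 CE.

505 CE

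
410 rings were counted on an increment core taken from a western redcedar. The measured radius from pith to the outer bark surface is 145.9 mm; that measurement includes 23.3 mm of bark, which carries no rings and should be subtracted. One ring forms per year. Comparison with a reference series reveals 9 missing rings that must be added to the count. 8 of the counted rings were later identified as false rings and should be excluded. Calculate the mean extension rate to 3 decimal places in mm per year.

0.298 mm per year

Adjusted count: 410 − 8 + 9 = 411 rings.
The growth record spans 145.9 − 23.3 = 122.6 mm.
Extension rate ≈ 122.6 / 411 = 0.298 mm per year.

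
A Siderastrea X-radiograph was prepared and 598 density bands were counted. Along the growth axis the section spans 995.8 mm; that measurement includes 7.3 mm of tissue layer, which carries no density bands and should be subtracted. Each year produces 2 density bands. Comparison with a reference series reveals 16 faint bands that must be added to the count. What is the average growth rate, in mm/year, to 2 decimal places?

3.22 mm/year

After corrections the count is 598 + 16 = 614 density bands.
Dividing by 2 density bands per year: 614 / 2 = 307 years.
Net length = 995.8 − 7.3 = 988.5 mm.
Mean rate = 988.5 mm / 307 years ≈ 3.22 mm/year.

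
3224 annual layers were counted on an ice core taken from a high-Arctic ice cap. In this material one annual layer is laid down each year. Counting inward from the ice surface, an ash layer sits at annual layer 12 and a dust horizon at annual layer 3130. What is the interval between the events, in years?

3118 years

3130 − 12 = 3118 annual layers lie between the two events.
That is 3118 years at one annual layer per year.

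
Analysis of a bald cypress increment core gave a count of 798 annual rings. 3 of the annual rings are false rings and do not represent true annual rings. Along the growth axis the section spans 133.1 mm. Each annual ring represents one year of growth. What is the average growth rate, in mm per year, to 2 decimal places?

0.17 mm per year

True annual ring count = 798 − 3 = 795.
Extension rate ≈ 133.1 / 795 = 0.17 mm per year.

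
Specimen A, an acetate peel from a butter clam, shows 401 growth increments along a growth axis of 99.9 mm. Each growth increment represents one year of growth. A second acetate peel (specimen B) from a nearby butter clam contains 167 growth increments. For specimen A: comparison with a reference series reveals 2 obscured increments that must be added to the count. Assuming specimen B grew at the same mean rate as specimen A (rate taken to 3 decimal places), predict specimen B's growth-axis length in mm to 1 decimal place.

41.4 mm

Specimen A: adjusted count: 401 + 2 = 403 growth increments.
A: Mean rate = 99.9 mm / 403 years ≈ 0.248 mm/yr.
B's length ≈ 0.248 × 167 = 41.4 mm.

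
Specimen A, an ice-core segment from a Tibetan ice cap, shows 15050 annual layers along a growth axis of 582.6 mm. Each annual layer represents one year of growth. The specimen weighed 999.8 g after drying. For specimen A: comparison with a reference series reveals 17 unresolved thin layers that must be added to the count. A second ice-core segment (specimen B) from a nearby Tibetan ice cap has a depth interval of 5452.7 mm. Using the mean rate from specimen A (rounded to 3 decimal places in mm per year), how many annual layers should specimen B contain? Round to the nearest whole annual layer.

Specimen A: adjusted count: 15050 + 17 = 15067 annual layers.
A: Mean rate = 582.6 mm / 15067 years ≈ 0.039 mm per year.
Specimen B: 5452.7 mm / 0.039 mm per year = 139812.82 years ≈ 139813 annual layers.

139813 annual layers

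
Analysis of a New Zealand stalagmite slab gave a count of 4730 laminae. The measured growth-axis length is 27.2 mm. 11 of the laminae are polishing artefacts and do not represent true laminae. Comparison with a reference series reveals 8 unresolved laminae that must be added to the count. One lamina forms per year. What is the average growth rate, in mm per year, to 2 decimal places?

0.01 mm per year

True lamina count = 4730 − 11 + 8 = 4727.
Extension rate ≈ 27.2 / 4727 = 0.01 mm per year.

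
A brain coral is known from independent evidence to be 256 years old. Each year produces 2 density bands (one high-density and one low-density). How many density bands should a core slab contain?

256 years at 2 density bands per year gives 256 × 2 = 512 density bands.
So 512 density bands should be present.

512 density bands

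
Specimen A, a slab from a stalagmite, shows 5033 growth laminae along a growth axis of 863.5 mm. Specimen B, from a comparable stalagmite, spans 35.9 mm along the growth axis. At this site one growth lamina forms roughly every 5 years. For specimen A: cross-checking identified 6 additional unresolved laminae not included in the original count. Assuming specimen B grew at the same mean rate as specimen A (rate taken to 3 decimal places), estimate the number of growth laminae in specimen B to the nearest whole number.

211 growth laminae

Specimen A: adjusted count: 5033 + 6 = 5039 growth laminae.
Specimen A: at 5 years per growth lamina, 5039 × 5 = 25195 years.
A: Extension rate ≈ 863.5 / 25195 = 0.034 mm per year.
For B, 35.9 / 0.034 = 1055.88 years; at 5 years per growth lamina that is 1055.88 / 5 ≈ 211 growth laminae.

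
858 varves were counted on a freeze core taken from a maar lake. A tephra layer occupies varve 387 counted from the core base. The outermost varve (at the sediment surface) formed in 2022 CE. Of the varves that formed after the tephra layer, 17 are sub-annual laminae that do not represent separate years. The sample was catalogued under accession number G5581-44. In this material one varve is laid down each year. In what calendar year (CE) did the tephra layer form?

858 − 387 = 471 varves lie beyond the tephra layer toward the sediment surface.
Removing the 17 false varves leaves 471 − 17 = 454 true varves beyond the tephra layer.
2022 − 454 = 1568 CE.

1568 CE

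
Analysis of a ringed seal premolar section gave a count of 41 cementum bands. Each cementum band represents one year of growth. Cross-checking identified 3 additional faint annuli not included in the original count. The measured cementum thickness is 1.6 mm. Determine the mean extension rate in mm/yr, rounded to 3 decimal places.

0.036 mm/yr

Correcting the raw count gives 41 + 3 = 44 true cementum bands.
Extension rate ≈ 1.6 / 44 = 0.036 mm/yr.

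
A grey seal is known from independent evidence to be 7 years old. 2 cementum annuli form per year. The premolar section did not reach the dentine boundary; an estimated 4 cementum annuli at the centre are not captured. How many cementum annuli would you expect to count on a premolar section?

Expected cementum annuli: 7 × 2 = 14.
Less the 4 uncaptured cementum annuli: 14 − 4 = 10.

10 cementum annuli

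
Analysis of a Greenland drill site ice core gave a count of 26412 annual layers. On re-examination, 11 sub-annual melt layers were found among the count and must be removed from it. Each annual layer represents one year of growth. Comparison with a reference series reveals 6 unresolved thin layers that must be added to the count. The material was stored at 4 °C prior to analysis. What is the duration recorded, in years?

Adjusted count: 26412 − 11 + 6 = 26407 annual layers.
At one annual layer per year, that is 26407 years.

26407 years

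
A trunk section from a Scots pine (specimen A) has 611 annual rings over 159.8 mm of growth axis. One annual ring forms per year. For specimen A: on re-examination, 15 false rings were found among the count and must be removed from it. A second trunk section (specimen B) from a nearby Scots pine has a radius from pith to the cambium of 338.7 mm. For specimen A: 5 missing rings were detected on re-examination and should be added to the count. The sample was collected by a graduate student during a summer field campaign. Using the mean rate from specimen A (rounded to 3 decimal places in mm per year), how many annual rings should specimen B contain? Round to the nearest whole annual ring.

1273 annual rings

Specimen A: true annual ring count = 611 − 15 + 5 = 601.
A: 159.8 mm over 601 years gives 159.8 / 601 ≈ 0.266 mm/year.
Specimen B: 338.7 mm / 0.266 mm per year = 1273.31 years ≈ 1273 annual rings.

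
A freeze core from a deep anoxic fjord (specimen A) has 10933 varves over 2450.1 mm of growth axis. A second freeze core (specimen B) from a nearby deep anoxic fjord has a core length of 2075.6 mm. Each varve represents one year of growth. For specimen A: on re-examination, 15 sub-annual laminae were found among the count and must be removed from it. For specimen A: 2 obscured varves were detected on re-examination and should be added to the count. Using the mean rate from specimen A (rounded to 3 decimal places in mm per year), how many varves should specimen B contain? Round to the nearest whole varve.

9266 varves

Specimen A: correcting the raw count gives 10933 − 15 + 2 = 10920 true varves.
A: Extension rate ≈ 2450.1 / 10920 = 0.224 mm/year.
B spans 2075.6 / 0.224 = 9266.07 years ≈ 9266 varves.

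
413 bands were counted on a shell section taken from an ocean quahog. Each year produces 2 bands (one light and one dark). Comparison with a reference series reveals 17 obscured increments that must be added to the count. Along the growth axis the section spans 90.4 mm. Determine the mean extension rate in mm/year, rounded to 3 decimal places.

0.420 mm/year

Adjusted count: 413 + 17 = 430 bands.
With 2 bands per year, 430 / 2 = 215 years.
Extension rate ≈ 90.4 / 215 = 0.420 mm/year.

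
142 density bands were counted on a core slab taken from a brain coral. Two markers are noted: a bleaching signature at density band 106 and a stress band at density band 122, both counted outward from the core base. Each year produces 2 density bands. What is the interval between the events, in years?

8 years

122 − 106 = 16 density bands lie between the two events.
Dividing by 2 density bands per year: 16 / 2 = 8 years.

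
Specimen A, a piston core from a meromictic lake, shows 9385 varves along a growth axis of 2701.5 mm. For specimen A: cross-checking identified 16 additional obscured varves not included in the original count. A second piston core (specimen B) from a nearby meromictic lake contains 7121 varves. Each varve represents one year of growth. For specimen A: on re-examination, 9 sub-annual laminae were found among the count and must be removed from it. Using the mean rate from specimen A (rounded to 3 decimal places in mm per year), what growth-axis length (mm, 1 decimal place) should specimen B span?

2050.8 mm

Specimen A: correcting the raw count gives 9385 − 9 + 16 = 9392 true varves.
A: Mean rate = 2701.5 mm / 9392 years ≈ 0.288 mm/year.
For B, 0.288 mm/year × 7121 years = 2050.8 mm.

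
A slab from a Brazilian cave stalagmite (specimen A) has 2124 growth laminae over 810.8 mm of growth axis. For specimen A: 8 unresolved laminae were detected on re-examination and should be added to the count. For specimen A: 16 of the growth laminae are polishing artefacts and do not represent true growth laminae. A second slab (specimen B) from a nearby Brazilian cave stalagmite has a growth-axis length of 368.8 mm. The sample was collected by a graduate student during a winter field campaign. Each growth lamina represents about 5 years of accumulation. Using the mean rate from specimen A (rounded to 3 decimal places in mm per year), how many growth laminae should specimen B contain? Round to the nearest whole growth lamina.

Specimen A: adjusted count: 2124 − 16 + 8 = 2116 growth laminae.
Specimen A: multiplying by 5 years per growth lamina: 2116 × 5 = 10580 years.
A: Mean rate = 810.8 mm / 10580 years ≈ 0.077 mm/yr.
Specimen B: 368.8 mm / 0.077 mm per year = 4789.61 years; at 5 years per growth lamina that is 4789.61 / 5 ≈ 958 growth laminae.

958 growth laminae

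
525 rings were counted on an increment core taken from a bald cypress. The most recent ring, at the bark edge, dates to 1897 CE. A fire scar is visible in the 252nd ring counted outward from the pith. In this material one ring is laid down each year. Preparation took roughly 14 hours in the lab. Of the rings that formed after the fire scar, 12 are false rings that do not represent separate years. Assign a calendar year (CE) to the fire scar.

1636 CE

Between ring 252 and the bark edge there are 525 − 252 = 273 rings.
Excluding 12 false rings: 273 − 12 = 261.
Counting back 261 years from 1897 CE places the fire scar in 1897 − 261 = 1636 CE.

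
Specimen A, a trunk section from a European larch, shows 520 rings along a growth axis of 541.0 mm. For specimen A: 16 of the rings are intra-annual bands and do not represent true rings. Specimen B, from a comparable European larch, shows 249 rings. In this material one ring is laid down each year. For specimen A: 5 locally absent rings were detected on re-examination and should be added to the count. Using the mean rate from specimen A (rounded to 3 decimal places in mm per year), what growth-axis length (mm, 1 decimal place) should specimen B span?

Specimen A: correcting the raw count gives 520 − 16 + 5 = 509 true rings.
A: Extension rate ≈ 541.0 / 509 = 1.063 mm/year.
B's length ≈ 1.063 × 249 = 264.7 mm.

264.7 mm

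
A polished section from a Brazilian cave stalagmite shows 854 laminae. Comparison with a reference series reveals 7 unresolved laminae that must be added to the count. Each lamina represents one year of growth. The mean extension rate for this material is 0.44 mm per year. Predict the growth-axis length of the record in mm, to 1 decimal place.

Adjusted count: 854 + 7 = 861 laminae.
Predicted length = 0.44 mm/year × 861 years = 378.8 mm.

378.8 mm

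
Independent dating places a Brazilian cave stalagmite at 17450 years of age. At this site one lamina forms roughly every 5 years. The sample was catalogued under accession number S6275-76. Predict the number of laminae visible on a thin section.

3490 laminae

Expected laminae: 17450 / 5 = 3490.
So 3490 laminae should be present.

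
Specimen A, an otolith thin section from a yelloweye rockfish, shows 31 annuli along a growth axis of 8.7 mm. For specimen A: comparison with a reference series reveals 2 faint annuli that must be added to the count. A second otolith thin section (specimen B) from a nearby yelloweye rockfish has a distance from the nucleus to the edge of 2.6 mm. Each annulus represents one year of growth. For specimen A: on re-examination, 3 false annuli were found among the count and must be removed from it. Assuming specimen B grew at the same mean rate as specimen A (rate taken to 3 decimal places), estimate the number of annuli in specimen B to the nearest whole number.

9 annuli

Specimen A: after corrections the count is 31 − 3 + 2 = 30 annuli.
A: 8.7 mm over 30 years gives 8.7 / 30 ≈ 0.290 mm per year.
Specimen B: 2.6 mm / 0.290 mm per year = 8.97 years ≈ 9 annuli.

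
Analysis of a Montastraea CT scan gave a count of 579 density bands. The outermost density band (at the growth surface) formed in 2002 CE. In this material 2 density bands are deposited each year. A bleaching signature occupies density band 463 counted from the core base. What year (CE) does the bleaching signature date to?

1944 CE

The bleaching signature sits at density band 463 from the core base, so 579 − 463 = 116 density bands formed after it.
116 density bands at 2 per year is 116 / 2 = 58 years.
The density band at the growth surface is 2002 CE, so the bleaching signature dates to 2002 − 58 = 1944 CE.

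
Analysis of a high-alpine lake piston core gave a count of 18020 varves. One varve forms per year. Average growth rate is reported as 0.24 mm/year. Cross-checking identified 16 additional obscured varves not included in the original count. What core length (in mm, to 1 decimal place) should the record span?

4328.6 mm

Correcting the raw count gives 18020 + 16 = 18036 true varves.
Length ≈ 0.24 × 18036 = 4328.6 mm.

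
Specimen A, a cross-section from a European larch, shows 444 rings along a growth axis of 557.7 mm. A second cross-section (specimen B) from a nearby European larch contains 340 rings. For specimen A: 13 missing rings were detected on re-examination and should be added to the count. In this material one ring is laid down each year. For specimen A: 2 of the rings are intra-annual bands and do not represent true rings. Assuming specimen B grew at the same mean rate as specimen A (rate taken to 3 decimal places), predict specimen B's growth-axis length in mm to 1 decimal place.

416.8 mm

Specimen A: after corrections the count is 444 − 2 + 13 = 455 rings.
A: 557.7 mm over 455 years gives 557.7 / 455 ≈ 1.226 mm/year.
For B, 1.226 mm/year × 340 years = 416.8 mm.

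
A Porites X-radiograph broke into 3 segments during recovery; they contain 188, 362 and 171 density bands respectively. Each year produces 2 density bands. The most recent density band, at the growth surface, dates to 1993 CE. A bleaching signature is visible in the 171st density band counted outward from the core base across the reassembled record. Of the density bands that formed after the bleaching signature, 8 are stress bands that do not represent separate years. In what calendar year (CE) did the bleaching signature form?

Total density bands = 188 + 362 + 171 = 721.
The bleaching signature sits at density band 171 from the core base, so 721 − 171 = 550 density bands formed after it.
Removing the 8 false density bands leaves 550 − 8 = 542 true density bands beyond the bleaching signature.
With 2 density bands per year, 542 / 2 = 271 years.
Counting back 271 years from 1993 CE places the bleaching signature in 1993 − 271 = 1722 CE.

1722 CE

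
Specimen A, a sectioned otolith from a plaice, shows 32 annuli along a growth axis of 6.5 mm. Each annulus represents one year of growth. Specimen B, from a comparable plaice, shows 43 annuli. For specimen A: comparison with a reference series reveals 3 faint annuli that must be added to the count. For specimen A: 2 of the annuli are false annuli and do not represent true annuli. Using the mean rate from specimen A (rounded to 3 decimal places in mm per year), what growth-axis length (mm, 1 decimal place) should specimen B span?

Specimen A: adjusted count: 32 − 2 + 3 = 33 annuli.
A: Extension rate ≈ 6.5 / 33 = 0.197 mm/year.
Length of B = 0.197 × 43 = 8.5 mm.

8.5 mm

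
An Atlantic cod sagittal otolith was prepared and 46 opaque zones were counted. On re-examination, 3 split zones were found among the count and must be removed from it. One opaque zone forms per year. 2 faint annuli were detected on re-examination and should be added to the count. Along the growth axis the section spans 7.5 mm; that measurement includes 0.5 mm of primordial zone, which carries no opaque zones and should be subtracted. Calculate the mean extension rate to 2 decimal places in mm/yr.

0.16 mm/yr

After corrections the count is 46 − 3 + 2 = 45 opaque zones.
The growth record spans 7.5 − 0.5 = 7.0 mm.
Extension rate ≈ 7.0 / 45 = 0.16 mm/yr.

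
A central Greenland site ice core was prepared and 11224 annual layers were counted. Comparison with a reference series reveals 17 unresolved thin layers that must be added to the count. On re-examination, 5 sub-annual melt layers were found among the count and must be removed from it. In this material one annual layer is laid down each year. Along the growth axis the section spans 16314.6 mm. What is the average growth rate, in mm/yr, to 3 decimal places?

Correcting the raw count gives 11224 − 5 + 17 = 11236 true annual layers.
Extension rate ≈ 16314.6 / 11236 = 1.452 mm/yr.

1.452 mm/yr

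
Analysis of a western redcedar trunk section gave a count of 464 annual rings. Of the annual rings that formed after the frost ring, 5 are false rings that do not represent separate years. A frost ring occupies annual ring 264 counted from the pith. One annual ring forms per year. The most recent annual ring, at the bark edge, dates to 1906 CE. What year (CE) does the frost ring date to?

The frost ring sits at annual ring 264 from the pith, so 464 − 264 = 200 annual rings formed after it.
Excluding 5 false annual rings: 200 − 5 = 195.
Counting back 195 years from 1906 CE places the frost ring in 1906 − 195 = 1711 CE.

1711 CE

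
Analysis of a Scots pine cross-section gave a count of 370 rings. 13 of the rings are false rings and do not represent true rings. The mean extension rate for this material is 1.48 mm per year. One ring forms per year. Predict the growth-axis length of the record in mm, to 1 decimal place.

528.4 mm

Correcting the raw count gives 370 − 13 = 357 true rings.
Length ≈ 1.48 × 357 = 528.4 mm.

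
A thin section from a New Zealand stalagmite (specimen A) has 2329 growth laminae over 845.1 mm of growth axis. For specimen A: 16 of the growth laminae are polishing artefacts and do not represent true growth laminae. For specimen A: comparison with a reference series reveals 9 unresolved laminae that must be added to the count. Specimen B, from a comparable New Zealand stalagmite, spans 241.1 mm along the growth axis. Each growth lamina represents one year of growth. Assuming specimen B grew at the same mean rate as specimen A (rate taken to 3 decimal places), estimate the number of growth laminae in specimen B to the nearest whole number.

Specimen A: correcting the raw count gives 2329 − 16 + 9 = 2322 true growth laminae.
A: Extension rate ≈ 845.1 / 2322 = 0.364 mm/year.
Specimen B: 241.1 mm / 0.364 mm per year = 662.36 years ≈ 662 growth laminae.

662 growth laminae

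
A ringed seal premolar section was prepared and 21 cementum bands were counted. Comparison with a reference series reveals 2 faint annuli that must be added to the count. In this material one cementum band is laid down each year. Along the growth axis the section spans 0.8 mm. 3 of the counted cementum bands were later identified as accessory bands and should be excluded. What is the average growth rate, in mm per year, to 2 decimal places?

True cementum band count = 21 − 3 + 2 = 20.
Extension rate ≈ 0.8 / 20 = 0.04 mm per year.

0.04 mm per year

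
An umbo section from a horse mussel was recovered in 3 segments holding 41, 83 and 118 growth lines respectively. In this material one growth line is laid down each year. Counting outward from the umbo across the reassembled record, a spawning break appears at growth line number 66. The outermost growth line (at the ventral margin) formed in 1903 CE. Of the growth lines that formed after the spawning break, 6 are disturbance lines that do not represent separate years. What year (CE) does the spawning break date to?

Total growth lines = 41 + 83 + 118 = 242.
Between growth line 66 and the ventral margin there are 242 − 66 = 176 growth lines.
Excluding 6 false growth lines: 176 − 6 = 170.
The growth line at the ventral margin is 1903 CE, so the spawning break dates to 1903 − 170 = 1733 CE.

1733 CE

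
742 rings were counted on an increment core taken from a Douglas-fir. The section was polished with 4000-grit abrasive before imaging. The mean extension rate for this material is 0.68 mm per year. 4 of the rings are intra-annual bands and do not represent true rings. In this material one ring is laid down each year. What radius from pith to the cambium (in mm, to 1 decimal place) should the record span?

Adjusted count: 742 − 4 = 738 rings.
Length ≈ 0.68 × 738 = 501.8 mm.

501.8 mm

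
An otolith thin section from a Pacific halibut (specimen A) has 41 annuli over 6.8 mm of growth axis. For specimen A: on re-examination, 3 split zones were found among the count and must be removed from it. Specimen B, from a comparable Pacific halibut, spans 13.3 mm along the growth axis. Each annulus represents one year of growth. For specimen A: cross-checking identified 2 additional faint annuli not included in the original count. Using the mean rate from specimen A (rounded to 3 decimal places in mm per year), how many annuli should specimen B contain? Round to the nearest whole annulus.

Specimen A: after corrections the count is 41 − 3 + 2 = 40 annuli.
A: 6.8 mm over 40 years gives 6.8 / 40 ≈ 0.170 mm per year.
Specimen B: 13.3 mm / 0.170 mm per year = 78.24 years ≈ 78 annuli.

78 annuli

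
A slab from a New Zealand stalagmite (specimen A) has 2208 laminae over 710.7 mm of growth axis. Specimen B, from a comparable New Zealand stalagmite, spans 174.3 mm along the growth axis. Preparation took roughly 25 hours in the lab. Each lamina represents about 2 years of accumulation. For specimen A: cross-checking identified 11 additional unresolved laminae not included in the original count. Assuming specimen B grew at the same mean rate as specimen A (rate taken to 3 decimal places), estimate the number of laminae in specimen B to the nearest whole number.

Specimen A: true lamina count = 2208 + 11 = 2219.
Specimen A: 2219 laminae at 2 years each span 2219 × 2 = 4438 years.
A: Extension rate ≈ 710.7 / 4438 = 0.160 mm/year.
Specimen B: 174.3 mm / 0.160 mm per year = 1089.38 years; at 2 years per lamina that is 1089.38 / 2 ≈ 545 laminae.

545 laminae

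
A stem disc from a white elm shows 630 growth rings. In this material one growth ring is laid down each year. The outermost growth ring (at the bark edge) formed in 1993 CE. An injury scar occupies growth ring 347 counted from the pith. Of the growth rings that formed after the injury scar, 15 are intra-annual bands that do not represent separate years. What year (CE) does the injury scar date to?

630 − 347 = 283 growth rings lie beyond the injury scar toward the bark edge.
Excluding 15 false growth rings: 283 − 15 = 268.
The growth ring at the bark edge is 1993 CE, so the injury scar dates to 1993 − 268 = 1725 CE.

1725 CE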